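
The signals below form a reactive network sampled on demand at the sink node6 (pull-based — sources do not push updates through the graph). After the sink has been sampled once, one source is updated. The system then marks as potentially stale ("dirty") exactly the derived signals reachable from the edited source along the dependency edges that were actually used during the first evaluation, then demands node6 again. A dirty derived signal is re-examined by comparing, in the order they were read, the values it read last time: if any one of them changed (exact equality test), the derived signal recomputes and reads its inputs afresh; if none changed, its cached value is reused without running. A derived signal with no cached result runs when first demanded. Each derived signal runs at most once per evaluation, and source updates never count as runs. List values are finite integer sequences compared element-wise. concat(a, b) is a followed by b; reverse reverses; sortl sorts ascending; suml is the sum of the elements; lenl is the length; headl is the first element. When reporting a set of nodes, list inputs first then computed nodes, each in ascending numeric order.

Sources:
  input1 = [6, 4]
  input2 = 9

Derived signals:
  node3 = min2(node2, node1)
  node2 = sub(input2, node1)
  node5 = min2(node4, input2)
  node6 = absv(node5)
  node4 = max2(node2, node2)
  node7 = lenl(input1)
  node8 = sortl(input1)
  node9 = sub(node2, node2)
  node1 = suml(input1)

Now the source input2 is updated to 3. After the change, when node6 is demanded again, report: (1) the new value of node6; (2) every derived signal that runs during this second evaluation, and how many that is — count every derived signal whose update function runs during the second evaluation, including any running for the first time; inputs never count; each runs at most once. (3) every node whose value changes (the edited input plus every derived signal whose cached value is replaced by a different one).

Initial pass — values computed on the first demand:
  node1 = suml([6, 4]) = 10
  node2 = sub(9, 10) = -1
  node4 = max2(-1, -1) = -1
  node5 = min2(-1, 9) = -1
  node6 = absv(-1) = 1

Second demand — change propagation:
  node2: re-runs because input2 9->3; new result -7.
  node4: re-runs because node2 -1->-7; node2 -1->-7; new result -7.
  node5: re-runs because node4 -1->-7; input2 9->3; new result -7.
  node6: re-runs because node5 -1->-7; new result 7.

node6 now evaluates to 7.
Run set: node2, node4, node5, node6 (4 run).
Changed values: input2, node2, node4, node5, node6.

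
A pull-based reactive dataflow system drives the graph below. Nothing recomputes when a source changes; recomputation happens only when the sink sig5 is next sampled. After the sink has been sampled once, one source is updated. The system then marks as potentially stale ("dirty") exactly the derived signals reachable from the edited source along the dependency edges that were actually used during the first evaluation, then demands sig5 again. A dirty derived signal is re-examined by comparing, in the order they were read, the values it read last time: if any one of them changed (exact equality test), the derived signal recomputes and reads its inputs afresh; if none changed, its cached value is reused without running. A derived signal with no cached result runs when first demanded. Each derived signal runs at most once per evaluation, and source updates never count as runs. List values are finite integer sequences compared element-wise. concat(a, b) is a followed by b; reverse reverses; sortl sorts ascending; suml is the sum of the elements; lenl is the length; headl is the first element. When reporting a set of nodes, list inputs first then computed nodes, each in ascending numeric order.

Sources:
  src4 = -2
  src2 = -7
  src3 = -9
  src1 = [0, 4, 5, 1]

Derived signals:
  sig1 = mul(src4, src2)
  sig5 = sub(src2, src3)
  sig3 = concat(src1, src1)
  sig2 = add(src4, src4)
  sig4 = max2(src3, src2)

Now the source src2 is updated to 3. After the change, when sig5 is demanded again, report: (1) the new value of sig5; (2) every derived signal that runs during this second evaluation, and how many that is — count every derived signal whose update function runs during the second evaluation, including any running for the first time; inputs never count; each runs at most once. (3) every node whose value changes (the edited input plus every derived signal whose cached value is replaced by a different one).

New value of sig5: 12.
Derived signals that run: sig5 — 1 in total.
Values that change: src2, sig5.

First evaluation (everything demanded from the output):
  sig5 = sub(-7, -9) = 2

Propagation after the edit:
  sig5: runs — src2 -7->3; result 12.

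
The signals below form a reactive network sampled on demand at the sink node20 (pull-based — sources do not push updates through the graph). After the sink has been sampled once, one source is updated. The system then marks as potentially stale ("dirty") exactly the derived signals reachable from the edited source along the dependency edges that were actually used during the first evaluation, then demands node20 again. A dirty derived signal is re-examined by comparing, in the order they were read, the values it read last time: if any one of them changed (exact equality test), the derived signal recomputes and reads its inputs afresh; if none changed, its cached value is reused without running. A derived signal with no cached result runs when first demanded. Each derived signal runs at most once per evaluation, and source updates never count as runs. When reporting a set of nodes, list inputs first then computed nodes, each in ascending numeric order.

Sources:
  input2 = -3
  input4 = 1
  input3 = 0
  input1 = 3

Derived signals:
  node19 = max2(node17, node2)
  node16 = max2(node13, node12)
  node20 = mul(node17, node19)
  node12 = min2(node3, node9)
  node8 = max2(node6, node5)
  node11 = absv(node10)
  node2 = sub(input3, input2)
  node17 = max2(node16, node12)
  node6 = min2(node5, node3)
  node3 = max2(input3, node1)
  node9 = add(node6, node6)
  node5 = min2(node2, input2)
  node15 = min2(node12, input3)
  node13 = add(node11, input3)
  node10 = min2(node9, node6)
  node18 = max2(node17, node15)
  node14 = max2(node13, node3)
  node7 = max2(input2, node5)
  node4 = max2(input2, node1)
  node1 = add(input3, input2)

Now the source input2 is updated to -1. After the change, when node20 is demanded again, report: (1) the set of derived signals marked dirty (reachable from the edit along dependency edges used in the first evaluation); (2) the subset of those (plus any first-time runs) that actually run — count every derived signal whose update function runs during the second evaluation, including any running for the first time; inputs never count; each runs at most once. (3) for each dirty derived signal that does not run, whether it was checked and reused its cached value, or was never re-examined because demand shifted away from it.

Dirty set: node1, node2, node3, node5, node6, node9, node10, node11, node12, node13, node16, node17, node19, node20.
Run set: node1, node2, node3, node5, node6, node9, node10, node11, node12, node13, node16, node17, node19, node20 (14 run).
All dirty derived signals ended up running.

Initial pass — values computed on the first demand:
  node1 = add(0, -3) = -3
  node2 = sub(0, -3) = 3
  node3 = max2(0, -3) = 0
  node5 = min2(3, -3) = -3
  node6 = min2(-3, 0) = -3
  node9 = add(-3, -3) = -6
  node10 = min2(-6, -3) = -6
  node11 = absv(-6) = 6
  node12 = min2(0, -6) = -6
  node13 = add(6, 0) = 6
  node16 = max2(6, -6) = 6
  node17 = max2(6, -6) = 6
  node19 = max2(6, 3) = 6
  node20 = mul(6, 6) = 36

Second demand — change propagation:
  node1: re-runs because input2 -3->-1; new result -1.
  node2: re-runs because input2 -3->-1; new result 1.
  node3: re-runs because node1 -3->-1; new result 0 (unchanged).
  node5: re-runs because node2 3->1; input2 -3->-1; new result -1.
  node6: re-runs because node5 -3->-1; new result -1.
  node9: re-runs because node6 -3->-1; node6 -3->-1; new result -2.
  node10: re-runs because node9 -6->-2; node6 -3->-1; new result -2.
  node11: re-runs because node10 -6->-2; new result 2.
  node12: re-runs because node9 -6->-2; new result -2.
  node13: re-runs because node11 6->2; new result 2.
  node16: re-runs because node13 6->2; node12 -6->-2; new result 2.
  node17: re-runs because node16 6->2; node12 -6->-2; new result 2.
  node19: re-runs because node17 6->2; node2 3->1; new result 2.
  node20: re-runs because node17 6->2; node19 6->2; new result 4.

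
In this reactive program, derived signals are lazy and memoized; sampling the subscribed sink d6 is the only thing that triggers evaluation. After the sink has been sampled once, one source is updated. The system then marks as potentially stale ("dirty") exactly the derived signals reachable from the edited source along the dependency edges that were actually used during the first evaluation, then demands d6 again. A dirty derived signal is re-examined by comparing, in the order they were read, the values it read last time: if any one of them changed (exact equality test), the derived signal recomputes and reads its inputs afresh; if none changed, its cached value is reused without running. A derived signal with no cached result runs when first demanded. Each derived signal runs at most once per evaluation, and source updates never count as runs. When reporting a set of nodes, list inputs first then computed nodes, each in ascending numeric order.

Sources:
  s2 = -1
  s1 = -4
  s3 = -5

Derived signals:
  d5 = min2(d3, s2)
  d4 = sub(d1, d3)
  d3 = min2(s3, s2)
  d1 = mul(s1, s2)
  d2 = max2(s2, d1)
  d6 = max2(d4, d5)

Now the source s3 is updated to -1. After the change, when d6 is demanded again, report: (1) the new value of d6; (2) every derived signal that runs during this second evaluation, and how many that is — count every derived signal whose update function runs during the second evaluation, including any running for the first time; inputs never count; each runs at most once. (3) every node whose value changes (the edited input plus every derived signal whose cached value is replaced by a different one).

First demand of the output computes:
  d1 = mul(-4, -1) = 4
  d3 = min2(-5, -1) = -5
  d4 = sub(4, -5) = 9
  d5 = min2(-5, -1) = -5
  d6 = max2(9, -5) = 9

After the edit, cleaning proceeds:
  d3: a read changed (s3 -5->-1) — executes, giving -1.
  d4: a read changed (d3 -5->-1) — executes, giving 5.
  d5: a read changed (d3 -5->-1) — executes, giving -1.
  d6: a read changed (d4 9->5; d5 -5->-1) — executes, giving 5.

Demanding d6 again yields 5.
4 derived signals run: d3, d4, d5, d6.
The nodes whose values change: s3, d3, d4, d5, d6.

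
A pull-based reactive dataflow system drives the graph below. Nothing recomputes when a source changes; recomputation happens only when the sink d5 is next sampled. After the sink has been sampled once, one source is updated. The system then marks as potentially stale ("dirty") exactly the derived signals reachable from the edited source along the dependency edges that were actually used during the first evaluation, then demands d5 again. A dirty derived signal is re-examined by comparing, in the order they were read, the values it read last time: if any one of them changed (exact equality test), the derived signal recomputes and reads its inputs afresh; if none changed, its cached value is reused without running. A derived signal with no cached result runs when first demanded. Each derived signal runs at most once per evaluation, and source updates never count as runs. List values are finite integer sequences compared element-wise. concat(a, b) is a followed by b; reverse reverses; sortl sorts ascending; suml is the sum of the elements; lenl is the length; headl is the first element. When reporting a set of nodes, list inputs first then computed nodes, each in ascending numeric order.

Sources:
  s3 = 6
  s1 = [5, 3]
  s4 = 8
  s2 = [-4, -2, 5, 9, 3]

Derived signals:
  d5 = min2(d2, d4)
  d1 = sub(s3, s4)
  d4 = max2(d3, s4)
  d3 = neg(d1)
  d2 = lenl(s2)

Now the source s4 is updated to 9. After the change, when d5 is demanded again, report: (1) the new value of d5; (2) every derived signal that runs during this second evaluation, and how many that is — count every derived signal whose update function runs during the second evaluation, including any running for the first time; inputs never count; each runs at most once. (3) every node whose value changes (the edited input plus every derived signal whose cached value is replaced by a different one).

First evaluation (everything demanded from the output):
  d1 = sub(6, 8) = -2
  d2 = lenl([-4, -2, 5, 9, 3]) = 5
  d3 = neg(-2) = 2
  d4 = max2(2, 8) = 8
  d5 = min2(5, 8) = 5

Propagation after the edit:
  d1: runs — s4 8->9; result -3.
  d3: runs — d1 -2->-3; result 3.
  d4: runs — d3 2->3; s4 8->9; result 9.
  d5: runs — d4 8->9; result 5 (same value as before).

New value of d5: 5.
Derived signals that run: d1, d3, d4, d5 — 4 in total.
Values that change: s4, d1, d3, d4.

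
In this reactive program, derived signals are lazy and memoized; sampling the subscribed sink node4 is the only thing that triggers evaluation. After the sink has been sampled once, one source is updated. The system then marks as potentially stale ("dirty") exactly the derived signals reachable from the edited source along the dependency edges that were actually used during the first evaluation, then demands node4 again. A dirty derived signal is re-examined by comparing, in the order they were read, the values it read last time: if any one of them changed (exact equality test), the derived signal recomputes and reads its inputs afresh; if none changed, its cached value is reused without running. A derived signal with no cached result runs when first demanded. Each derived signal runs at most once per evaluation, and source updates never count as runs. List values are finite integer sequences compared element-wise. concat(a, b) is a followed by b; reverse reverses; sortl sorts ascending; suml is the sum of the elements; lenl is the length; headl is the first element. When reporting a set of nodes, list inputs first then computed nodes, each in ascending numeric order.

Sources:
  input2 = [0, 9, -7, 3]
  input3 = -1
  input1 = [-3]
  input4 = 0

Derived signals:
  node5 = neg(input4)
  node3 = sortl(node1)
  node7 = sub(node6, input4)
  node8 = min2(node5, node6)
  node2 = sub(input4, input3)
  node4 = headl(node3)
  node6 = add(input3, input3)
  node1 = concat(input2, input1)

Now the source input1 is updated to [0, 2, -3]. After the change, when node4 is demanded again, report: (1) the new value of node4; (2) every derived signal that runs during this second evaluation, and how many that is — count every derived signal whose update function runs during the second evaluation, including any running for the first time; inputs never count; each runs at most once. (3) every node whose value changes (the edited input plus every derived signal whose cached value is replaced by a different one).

First demand of the output computes:
  node1 = concat([0, 9, -7, 3], [-3]) = [0, 9, -7, 3, -3]
  node3 = sortl([0, 9, -7, 3, -3]) = [-7, -3, 0, 3, 9]
  node4 = headl([-7, -3, 0, 3, 9]) = -7

After the edit, cleaning proceeds:
  node1: a read changed (input1 [-3]->[0, 2, -3]) — executes, giving [0, 9, -7, 3, 0, 2, -3].
  node3: a read changed (node1 [0, 9, -7, 3, -3]->[0, 9, -7, 3, 0, 2, -3]) — executes, giving [-7, -3, 0, 0, 2, 3, 9].
  node4: a read changed (node3 [-7, -3, 0, 3, 9]->[-7, -3, 0, 0, 2, 3, 9]) — executes, giving -7 — identical to its old value.

Demanding node4 again yields -7.
3 derived signals run: node1, node3, node4.
The nodes whose values change: input1, node1, node3.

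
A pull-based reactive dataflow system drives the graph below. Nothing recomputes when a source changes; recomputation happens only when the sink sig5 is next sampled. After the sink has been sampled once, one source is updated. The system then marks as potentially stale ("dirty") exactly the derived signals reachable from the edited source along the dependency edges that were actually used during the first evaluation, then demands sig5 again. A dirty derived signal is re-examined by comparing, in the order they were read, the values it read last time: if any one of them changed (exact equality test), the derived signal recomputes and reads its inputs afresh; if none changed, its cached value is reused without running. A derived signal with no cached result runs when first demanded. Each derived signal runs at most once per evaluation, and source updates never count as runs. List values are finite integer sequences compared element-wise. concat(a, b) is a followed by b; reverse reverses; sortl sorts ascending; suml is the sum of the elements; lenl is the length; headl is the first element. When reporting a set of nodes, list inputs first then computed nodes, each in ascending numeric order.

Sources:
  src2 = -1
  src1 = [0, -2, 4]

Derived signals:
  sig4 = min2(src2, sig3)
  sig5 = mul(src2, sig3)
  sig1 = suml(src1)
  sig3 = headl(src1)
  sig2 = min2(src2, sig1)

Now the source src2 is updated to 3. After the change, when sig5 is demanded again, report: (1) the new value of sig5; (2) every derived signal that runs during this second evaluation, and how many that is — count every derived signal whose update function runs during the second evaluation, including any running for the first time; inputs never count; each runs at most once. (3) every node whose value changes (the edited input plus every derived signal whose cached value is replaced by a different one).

New value of sig5: 0.
Derived signals that run: sig5 — 1 in total.
Values that change: src2.

First evaluation (everything demanded from the output):
  sig3 = headl([0, -2, 4]) = 0
  sig5 = mul(-1, 0) = 0

Propagation after the edit:
  sig5: runs — src2 -1->3; result 0 (same value as before).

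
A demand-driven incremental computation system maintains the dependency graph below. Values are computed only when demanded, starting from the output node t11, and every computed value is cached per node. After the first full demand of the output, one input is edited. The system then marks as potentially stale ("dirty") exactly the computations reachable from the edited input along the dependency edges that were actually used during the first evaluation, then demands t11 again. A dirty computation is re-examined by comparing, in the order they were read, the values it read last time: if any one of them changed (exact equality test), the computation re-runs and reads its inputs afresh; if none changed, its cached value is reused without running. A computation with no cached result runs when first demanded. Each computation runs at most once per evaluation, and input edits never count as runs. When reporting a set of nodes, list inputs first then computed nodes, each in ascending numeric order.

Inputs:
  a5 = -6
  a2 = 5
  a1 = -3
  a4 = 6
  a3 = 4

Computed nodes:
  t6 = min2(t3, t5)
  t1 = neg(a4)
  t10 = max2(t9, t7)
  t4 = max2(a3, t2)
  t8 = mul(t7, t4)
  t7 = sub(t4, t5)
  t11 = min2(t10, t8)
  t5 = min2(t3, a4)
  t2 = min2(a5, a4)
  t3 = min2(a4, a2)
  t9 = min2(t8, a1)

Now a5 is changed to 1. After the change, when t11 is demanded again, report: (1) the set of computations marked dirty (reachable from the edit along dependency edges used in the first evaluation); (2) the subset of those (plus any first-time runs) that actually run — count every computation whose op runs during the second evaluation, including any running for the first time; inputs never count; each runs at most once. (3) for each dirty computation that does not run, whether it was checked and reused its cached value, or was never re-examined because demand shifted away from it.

First evaluation (everything demanded from the output):
  t2 = min2(-6, 6) = -6
  t3 = min2(6, 5) = 5
  t4 = max2(4, -6) = 4
  t5 = min2(5, 6) = 5
  t7 = sub(4, 5) = -1
  t8 = mul(-1, 4) = -4
  t9 = min2(-4, -3) = -4
  t10 = max2(-4, -1) = -1
  t11 = min2(-1, -4) = -4

Propagation after the edit:
  t2: runs — a5 -6->1; result 1.
  t4: runs — t2 -6->1; result 4 (same value as before).
  t7: checked — values it read are unchanged (t4 unchanged, t5 unchanged); reused cached -1 without running.
  t8: checked — values it read are unchanged (t7 unchanged, t4 unchanged); reused cached -4 without running.
  t9: checked — values it read are unchanged (t8 unchanged, a1 unchanged); reused cached -4 without running.
  t10: checked — values it read are unchanged (t9 unchanged, t7 unchanged); reused cached -1 without running.
  t11: checked — values it read are unchanged (t10 unchanged, t8 unchanged); reused cached -4 without running.

Key observation: the change is absorbed at t4 — it re-runs but produces the same value, and the output's value is unchanged.

Marked dirty: t2, t4, t7, t8, t9, t10, t11.
Computations that run: t2, t4 — 2 in total.
Checked but reused from cache: t7, t8, t9, t10, t11.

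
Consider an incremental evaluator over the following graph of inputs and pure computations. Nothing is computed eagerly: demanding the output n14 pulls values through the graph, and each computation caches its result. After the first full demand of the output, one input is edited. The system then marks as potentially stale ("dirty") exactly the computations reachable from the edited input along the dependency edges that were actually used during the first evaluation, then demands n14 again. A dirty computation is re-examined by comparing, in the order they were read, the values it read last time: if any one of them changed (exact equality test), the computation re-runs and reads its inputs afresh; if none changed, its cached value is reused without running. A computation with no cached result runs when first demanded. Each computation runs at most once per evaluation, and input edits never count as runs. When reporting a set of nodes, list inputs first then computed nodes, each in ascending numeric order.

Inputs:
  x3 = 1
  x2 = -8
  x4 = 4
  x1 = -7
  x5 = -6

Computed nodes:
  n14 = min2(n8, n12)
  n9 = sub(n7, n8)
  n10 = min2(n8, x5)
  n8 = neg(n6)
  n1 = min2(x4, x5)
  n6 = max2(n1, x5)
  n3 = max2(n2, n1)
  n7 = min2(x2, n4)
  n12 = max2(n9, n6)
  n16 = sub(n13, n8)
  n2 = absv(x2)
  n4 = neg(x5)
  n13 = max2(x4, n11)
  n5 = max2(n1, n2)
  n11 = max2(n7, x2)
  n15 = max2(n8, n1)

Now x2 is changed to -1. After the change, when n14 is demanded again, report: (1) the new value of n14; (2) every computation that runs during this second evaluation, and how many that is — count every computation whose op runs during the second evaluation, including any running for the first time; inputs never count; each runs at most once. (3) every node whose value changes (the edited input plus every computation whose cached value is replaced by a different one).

n14 now evaluates to -6.
Run set: n7, n9, n12 (3 run).
Changed values: x2, n7, n9.
The important point: n12 recomputes to an identical value, and the output ends up unchanged.

Initial pass — values computed on the first demand:
  n1 = min2(4, -6) = -6
  n4 = neg(-6) = 6
  n6 = max2(-6, -6) = -6
  n7 = min2(-8, 6) = -8
  n8 = neg(-6) = 6
  n9 = sub(-8, 6) = -14
  n12 = max2(-14, -6) = -6
  n14 = min2(6, -6) = -6

Second demand — change propagation:
  n7: re-runs because x2 -8->-1; new result -1.
  n9: re-runs because n7 -8->-1; new result -7.
  n12: re-runs because n9 -14->-7; new result -6 (unchanged).
  n14: re-examined; everything it read last time is the same (n8 unchanged, n12 unchanged) — cache -6 kept, no run.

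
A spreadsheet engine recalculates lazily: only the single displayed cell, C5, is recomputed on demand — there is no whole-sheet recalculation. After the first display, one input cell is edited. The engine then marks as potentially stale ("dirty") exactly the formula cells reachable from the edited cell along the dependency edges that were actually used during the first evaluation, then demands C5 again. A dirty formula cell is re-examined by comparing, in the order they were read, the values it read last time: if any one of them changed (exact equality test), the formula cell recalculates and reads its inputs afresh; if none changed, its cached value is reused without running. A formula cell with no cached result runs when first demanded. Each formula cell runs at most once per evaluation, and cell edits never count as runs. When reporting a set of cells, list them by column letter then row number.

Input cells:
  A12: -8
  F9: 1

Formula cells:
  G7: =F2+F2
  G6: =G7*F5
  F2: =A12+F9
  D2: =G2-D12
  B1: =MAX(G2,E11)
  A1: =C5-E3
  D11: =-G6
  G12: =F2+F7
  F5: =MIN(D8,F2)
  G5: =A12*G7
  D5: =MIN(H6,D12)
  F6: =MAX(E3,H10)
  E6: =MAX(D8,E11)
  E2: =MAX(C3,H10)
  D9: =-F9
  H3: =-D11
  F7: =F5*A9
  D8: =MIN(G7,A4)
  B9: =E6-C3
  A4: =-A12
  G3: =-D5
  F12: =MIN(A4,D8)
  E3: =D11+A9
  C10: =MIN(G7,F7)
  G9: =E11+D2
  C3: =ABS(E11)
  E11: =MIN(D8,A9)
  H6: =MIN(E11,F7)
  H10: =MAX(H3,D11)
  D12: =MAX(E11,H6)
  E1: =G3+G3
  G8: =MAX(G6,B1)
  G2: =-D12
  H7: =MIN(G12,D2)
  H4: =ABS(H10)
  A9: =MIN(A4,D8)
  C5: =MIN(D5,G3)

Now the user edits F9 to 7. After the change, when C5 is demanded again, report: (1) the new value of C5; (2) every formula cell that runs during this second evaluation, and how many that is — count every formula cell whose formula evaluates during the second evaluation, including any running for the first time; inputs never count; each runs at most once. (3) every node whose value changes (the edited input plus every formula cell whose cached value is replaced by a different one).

First evaluation (everything demanded from the output):
  A4 = -(-8) = 8
  F2 = -8 + 1 = -7
  G7 = -7 + -7 = -14
  D8 = MIN(-14, 8) = -14
  A9 = MIN(8, -14) = -14
  E11 = MIN(-14, -14) = -14
  F5 = MIN(-14, -7) = -14
  F7 = -14 * -14 = 196
  H6 = MIN(-14, 196) = -14
  D12 = MAX(-14, -14) = -14
  D5 = MIN(-14, -14) = -14
  G3 = -(-14) = 14
  C5 = MIN(-14, 14) = -14

Propagation after the edit:
  F2: runs — F9 1->7; result -1.
  G7: runs — F2 -7->-1; F2 -7->-1; result -2.
  D8: runs — G7 -14->-2; result -2.
  A9: runs — D8 -14->-2; result -2.
  E11: runs — D8 -14->-2; A9 -14->-2; result -2.
  F5: runs — D8 -14->-2; F2 -7->-1; result -2.
  F7: runs — F5 -14->-2; A9 -14->-2; result 4.
  H6: runs — E11 -14->-2; F7 196->4; result -2.
  D12: runs — E11 -14->-2; H6 -14->-2; result -2.
  D5: runs — H6 -14->-2; D12 -14->-2; result -2.
  G3: runs — D5 -14->-2; result 2.
  C5: runs — D5 -14->-2; G3 14->2; result -2.

New value of C5: -2.
Formula cells that run: A9, C5, D5, D8, D12, E11, F2, F5, F7, G3, G7, H6 — 12 in total.
Values that change: A9, C5, D5, D8, D12, E11, F2, F5, F7, F9, G3, G7, H6.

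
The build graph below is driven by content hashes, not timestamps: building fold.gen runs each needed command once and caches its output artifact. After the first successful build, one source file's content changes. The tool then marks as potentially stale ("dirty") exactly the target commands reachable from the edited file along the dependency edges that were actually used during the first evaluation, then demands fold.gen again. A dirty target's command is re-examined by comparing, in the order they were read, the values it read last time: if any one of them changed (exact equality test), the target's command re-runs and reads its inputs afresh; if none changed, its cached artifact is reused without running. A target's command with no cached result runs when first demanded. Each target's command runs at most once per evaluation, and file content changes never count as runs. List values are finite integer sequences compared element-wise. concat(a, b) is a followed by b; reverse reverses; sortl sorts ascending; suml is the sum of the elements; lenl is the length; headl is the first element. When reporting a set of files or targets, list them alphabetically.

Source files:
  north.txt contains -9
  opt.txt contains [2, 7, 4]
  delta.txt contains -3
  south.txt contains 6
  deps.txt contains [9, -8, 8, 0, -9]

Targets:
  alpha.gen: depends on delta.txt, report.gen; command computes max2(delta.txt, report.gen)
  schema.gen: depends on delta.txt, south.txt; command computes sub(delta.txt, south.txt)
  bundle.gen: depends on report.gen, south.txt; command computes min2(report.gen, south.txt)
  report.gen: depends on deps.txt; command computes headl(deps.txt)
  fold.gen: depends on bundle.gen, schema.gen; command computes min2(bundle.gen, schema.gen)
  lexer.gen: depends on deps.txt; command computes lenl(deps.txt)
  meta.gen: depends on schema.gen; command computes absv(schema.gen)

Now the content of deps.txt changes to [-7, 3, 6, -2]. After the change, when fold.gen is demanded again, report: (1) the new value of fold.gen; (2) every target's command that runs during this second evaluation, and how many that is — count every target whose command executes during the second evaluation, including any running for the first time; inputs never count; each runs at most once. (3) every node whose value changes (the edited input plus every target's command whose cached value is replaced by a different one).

Initial pass — values computed on the first demand:
  report.gen = headl([9, -8, 8, 0, -9]) = 9
  bundle.gen = min2(9, 6) = 6
  schema.gen = sub(-3, 6) = -9
  fold.gen = min2(6, -9) = -9

Second demand — change propagation:
  report.gen: re-runs because deps.txt [9, -8, 8, 0, -9]->[-7, 3, 6, -2]; new result -7.
  bundle.gen: re-runs because report.gen 9->-7; new result -7.
  fold.gen: re-runs because bundle.gen 6->-7; new result -9 (unchanged).

fold.gen now evaluates to -9.
Run set: bundle.gen, fold.gen, report.gen (3 run).
Changed values: bundle.gen, deps.txt, report.gen.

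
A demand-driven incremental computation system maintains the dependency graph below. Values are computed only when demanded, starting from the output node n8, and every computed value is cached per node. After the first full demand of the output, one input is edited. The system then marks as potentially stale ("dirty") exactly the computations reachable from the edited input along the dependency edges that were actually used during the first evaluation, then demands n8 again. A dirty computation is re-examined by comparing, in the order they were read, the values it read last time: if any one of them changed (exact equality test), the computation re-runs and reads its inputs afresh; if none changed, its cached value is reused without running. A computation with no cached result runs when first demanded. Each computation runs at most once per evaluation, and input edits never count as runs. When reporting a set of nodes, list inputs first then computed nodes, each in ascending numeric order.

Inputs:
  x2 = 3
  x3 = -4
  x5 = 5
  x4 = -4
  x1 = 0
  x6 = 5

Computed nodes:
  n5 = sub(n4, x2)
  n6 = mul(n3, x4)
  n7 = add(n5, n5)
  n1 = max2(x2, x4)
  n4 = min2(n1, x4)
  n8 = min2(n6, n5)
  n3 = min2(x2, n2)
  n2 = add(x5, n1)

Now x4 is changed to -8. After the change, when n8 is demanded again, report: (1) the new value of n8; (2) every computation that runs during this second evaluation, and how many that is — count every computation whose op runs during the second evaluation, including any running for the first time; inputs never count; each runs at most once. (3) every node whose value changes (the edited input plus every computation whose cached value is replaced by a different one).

First evaluation (everything demanded from the output):
  n1 = max2(3, -4) = 3
  n2 = add(5, 3) = 8
  n3 = min2(3, 8) = 3
  n4 = min2(3, -4) = -4
  n5 = sub(-4, 3) = -7
  n6 = mul(3, -4) = -12
  n8 = min2(-12, -7) = -12

Propagation after the edit:
  n1: runs — x4 -4->-8; result 3 (same value as before).
  n2: checked — values it read are unchanged (x5 unchanged, n1 unchanged); reused cached 8 without running.
  n3: checked — values it read are unchanged (x2 unchanged, n2 unchanged); reused cached 3 without running.
  n4: runs — x4 -4->-8; result -8.
  n5: runs — n4 -4->-8; result -11.
  n6: runs — x4 -4->-8; result -24.
  n8: runs — n6 -12->-24; n5 -7->-11; result -24.

Key observation: the cutoff stops propagation at n2 — its inputs' values are unchanged, so it reuses its cache.

New value of n8: -24.
Computations that run: n1, n4, n5, n6, n8 — 5 in total.
Values that change: x4, n4, n5, n6, n8.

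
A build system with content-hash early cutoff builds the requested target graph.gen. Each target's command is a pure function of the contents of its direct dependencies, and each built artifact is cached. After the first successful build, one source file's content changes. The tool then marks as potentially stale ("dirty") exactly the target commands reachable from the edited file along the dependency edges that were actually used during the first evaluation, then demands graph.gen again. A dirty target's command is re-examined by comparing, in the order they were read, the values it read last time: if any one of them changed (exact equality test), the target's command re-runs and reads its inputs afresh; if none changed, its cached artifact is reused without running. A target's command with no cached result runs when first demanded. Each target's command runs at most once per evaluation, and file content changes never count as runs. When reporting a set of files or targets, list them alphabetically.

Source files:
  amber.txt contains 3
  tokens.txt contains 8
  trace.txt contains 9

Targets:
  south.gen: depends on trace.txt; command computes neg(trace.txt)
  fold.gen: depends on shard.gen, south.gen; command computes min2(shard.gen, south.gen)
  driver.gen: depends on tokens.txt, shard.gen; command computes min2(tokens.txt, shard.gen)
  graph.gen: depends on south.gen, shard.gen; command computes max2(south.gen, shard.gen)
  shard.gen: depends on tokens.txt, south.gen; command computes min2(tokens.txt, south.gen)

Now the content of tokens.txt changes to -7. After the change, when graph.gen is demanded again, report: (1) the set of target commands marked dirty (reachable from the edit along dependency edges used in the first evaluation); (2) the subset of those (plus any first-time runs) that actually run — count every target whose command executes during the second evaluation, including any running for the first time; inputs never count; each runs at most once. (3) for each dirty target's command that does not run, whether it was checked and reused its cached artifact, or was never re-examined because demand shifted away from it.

First evaluation (everything demanded from the output):
  south.gen = neg(9) = -9
  shard.gen = min2(8, -9) = -9
  graph.gen = max2(-9, -9) = -9

Propagation after the edit:
  shard.gen: runs — tokens.txt 8->-7; result -9 (same value as before).
  graph.gen: checked — values it read are unchanged (south.gen unchanged, shard.gen unchanged); reused cached -9 without running.

Key observation: the change is absorbed at shard.gen — it re-runs but produces the same value, and the output's value is unchanged.

Marked dirty: graph.gen, shard.gen.
Target commands that run: shard.gen — 1 in total.
Checked but reused from cache: graph.gen.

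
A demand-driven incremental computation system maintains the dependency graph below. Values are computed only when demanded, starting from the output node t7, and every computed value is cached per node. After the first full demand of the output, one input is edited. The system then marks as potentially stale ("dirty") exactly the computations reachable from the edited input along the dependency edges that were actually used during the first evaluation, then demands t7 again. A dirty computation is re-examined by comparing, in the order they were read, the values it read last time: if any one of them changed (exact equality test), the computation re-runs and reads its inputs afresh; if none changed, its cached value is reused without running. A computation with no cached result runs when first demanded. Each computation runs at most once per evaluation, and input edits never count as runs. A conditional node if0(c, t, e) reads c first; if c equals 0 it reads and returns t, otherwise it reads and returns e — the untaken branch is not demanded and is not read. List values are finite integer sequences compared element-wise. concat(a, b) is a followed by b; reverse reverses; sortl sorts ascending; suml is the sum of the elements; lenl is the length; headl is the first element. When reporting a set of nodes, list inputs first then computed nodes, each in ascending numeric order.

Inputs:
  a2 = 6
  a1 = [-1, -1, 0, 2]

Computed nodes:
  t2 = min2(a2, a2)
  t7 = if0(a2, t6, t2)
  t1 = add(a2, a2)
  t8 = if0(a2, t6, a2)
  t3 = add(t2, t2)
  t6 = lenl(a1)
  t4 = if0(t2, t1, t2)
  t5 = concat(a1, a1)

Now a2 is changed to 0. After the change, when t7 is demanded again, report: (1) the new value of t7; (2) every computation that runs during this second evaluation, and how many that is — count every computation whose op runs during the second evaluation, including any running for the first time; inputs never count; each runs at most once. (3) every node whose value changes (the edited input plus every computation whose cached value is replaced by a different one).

First evaluation (everything demanded from the output):
  t2 = min2(6, 6) = 6
  t7 = if0(a2=6 -> else branch t2) = 6

Propagation after the edit:
  t2: marked dirty but never re-examined — demand shifted away from it.
  t6: demanded for the first time — runs, produces 4.
  t7: runs — a2 6->0; result 4.

Key observation: a condition flipped, so demand moved to the other branch — t2 is never re-examined.

New value of t7: 4.
Computations that run: t6, t7 — 2 in total.
Values that change: a2, t7.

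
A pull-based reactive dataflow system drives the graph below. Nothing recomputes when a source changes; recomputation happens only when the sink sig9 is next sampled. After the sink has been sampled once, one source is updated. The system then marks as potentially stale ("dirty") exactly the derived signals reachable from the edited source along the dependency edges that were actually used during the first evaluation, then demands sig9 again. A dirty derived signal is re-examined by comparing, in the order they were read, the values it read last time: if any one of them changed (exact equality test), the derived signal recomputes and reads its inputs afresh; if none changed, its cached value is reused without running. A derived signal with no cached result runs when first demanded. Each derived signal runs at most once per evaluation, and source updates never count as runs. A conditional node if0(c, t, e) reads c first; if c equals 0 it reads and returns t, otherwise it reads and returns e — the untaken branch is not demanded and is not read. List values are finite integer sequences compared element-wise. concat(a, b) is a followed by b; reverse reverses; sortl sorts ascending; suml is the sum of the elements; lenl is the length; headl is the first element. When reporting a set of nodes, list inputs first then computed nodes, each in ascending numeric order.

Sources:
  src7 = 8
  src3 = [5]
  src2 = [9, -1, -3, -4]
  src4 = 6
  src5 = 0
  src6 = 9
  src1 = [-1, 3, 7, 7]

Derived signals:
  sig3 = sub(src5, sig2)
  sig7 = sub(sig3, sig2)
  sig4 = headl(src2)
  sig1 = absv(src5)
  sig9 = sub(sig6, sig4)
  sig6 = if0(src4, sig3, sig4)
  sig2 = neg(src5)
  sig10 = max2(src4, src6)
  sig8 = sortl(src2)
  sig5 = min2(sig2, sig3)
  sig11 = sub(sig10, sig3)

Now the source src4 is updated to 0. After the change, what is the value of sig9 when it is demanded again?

New value of sig9: -9.
Key observation: a condition flipped, so demand reaches new nodes — sig2, sig3 run for the first time.

First evaluation (everything demanded from the output):
  sig4 = headl([9, -1, -3, -4]) = 9
  sig6 = if0(src4=6 -> else branch sig4) = 9
  sig9 = sub(9, 9) = 0

Propagation after the edit:
  sig2: demanded for the first time — runs, produces 0.
  sig3: demanded for the first time — runs, produces 0.
  sig6: runs — src4 6->0; result 0.
  sig9: runs — sig6 9->0; result -9.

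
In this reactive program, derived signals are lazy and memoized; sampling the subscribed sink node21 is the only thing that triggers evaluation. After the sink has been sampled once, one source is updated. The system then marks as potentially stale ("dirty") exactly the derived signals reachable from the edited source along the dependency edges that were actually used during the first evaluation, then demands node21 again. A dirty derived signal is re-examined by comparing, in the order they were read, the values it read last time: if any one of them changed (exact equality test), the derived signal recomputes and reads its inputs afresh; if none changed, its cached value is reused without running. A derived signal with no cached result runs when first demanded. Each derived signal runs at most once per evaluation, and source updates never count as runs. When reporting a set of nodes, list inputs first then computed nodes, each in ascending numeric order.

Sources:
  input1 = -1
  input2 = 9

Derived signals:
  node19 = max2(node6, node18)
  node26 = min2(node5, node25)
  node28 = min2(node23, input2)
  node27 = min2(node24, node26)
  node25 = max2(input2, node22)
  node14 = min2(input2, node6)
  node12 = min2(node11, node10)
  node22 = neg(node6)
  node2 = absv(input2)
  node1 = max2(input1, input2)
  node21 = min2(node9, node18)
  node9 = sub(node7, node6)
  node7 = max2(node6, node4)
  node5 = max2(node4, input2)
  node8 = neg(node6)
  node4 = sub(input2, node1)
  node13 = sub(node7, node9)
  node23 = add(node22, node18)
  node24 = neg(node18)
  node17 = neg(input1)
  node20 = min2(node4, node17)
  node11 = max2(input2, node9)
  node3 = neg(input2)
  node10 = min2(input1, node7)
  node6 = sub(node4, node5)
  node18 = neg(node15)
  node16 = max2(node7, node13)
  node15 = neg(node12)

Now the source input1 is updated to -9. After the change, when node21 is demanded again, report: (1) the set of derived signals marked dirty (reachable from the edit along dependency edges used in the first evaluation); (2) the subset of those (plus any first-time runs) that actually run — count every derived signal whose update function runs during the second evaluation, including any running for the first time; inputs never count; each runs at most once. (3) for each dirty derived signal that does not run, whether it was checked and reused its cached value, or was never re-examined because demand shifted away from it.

The edit dirties: node1, node4, node5, node6, node7, node9, node10, node11, node12, node15, node18, node21.
6 derived signals run: node1, node10, node12, node15, node18, node21.
Cache hits after checking: node4, node5, node6, node7, node9, node11.
Note where the cutoff bites: node4 is checked, finds nothing changed, and keeps its cache.

First demand of the output computes:
  node1 = max2(-1, 9) = 9
  node4 = sub(9, 9) = 0
  node5 = max2(0, 9) = 9
  node6 = sub(0, 9) = -9
  node7 = max2(-9, 0) = 0
  node9 = sub(0, -9) = 9
  node10 = min2(-1, 0) = -1
  node11 = max2(9, 9) = 9
  node12 = min2(9, -1) = -1
  node15 = neg(-1) = 1
  node18 = neg(1) = -1
  node21 = min2(9, -1) = -1

After the edit, cleaning proceeds:
  node1: a read changed (input1 -1->-9) — executes, giving 9 — identical to its old value.
  node4: dirty, but its reads are unchanged (input2 unchanged, node1 unchanged); cached 0 stands.
  node5: dirty, but its reads are unchanged (node4 unchanged, input2 unchanged); cached 9 stands.
  node6: dirty, but its reads are unchanged (node4 unchanged, node5 unchanged); cached -9 stands.
  node7: dirty, but its reads are unchanged (node6 unchanged, node4 unchanged); cached 0 stands.
  node9: dirty, but its reads are unchanged (node7 unchanged, node6 unchanged); cached 9 stands.
  node10: a read changed (input1 -1->-9) — executes, giving -9.
  node11: dirty, but its reads are unchanged (input2 unchanged, node9 unchanged); cached 9 stands.
  node12: a read changed (node10 -1->-9) — executes, giving -9.
  node15: a read changed (node12 -1->-9) — executes, giving 9.
  node18: a read changed (node15 1->9) — executes, giving -9.
  node21: a read changed (node18 -1->-9) — executes, giving -9.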